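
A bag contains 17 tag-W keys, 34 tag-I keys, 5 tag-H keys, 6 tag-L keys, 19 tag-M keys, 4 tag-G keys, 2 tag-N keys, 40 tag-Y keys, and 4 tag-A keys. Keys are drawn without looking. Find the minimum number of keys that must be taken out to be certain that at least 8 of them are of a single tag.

50

An adversary could hand out at most 7 keys per tag (5 tags run out sooner): 7 + 7 + 5 + 6 + 7 + 4 + 2 + 7 + 4 = 49 keys and still no tag has 8.
One more key lands in a tag already at 7, so 50 draws are enough and 49 are not.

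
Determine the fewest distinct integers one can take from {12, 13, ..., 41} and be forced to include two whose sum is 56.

18

Group the elements by complementary pair {x, 56−x}: {15,41}, {16,40}, {17,39}, …, giving 13 two-element pairs, the single value 28 (it cannot pair with itself since the integers are distinct), and 3 integers whose partner 56−x falls outside [12,41].
Treating each of those 17 groups as a pigeonhole, one can pick one integer per group — 17 integers — with no two summing to 56.
The 18th integer lands in an occupied pair, forcing a sum of 56.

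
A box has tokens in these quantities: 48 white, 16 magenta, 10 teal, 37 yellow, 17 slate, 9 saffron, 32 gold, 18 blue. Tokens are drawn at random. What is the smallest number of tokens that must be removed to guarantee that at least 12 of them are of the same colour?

Put each drawn token into a box by colour. The largest draw with every box below 12 takes min(count, 11) from each colour; colours with fewer than 11 contribute all they have.
Σ min(cᵢ, 11) = 11 + 11 + 10 + 11 + 11 + 9 + 11 + 11 = 85.
Draw number 85 + 1 = 86 must push one box to 12.

86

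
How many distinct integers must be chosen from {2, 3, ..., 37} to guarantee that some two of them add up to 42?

Two chosen integers sum to 42 exactly when both halves of some pair {x, 42−x} with 5 ≤ x ≤ 42−x ≤ 37 are chosen — 16 such pairs.
The remaining 4 elements (those with no distinct partner in range) can never complete a 42-sum, so the worst case takes all of them and one from each pair: 4 + 16 = 20.
The 21st integer has to be the second member of some pair, so 20 + 1 = 21.

21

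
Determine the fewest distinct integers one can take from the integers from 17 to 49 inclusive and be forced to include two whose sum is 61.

Two chosen integers sum to 61 exactly when both halves of some pair {x, 61−x} with 17 ≤ x ≤ 61−x ≤ 44 are chosen — 14 such pairs.
The remaining 5 elements (those with no distinct partner in range) can never complete a 61-sum, so the worst case takes all of them and one from each pair: 5 + 14 = 19.
Pigeonhole: the 20th integer has to be the second member of some pair, so 19 + 1 = 20.

20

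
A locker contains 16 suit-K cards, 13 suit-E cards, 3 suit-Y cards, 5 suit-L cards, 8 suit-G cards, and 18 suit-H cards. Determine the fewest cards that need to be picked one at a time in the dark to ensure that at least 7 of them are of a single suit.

By the pigeonhole principle, put each drawn card into a box by suit. The largest draw with every box below 7 takes min(count, 6) from each suit; suits with fewer than 6 contribute all they have.
Σ min(cᵢ, 6) = 6 + 6 + 3 + 5 + 6 + 6 = 32.
Draw number 32 + 1 = 33 must push one box to 7.

33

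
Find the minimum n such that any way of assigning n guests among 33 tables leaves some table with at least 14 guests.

With 429 guests one could put exactly 13 in each of the 33 tables, and no table would reach 14.
By pigeonhole, one more guest must land in a table that already has 13, giving it 14.
So 33 × 13 + 1 = 430 guests are required.

430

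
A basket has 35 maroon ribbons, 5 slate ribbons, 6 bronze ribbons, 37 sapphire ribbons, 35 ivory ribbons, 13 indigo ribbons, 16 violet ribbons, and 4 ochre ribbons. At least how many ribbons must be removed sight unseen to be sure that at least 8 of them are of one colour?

Put each drawn ribbon into a box by colour. The largest draw with every box below 8 takes min(count, 7) from each colour; colours with fewer than 7 contribute all they have.
Σ min(cᵢ, 7) = 7 + 5 + 6 + 7 + 7 + 7 + 7 + 4 = 50.
Draw number 50 + 1 = 51 must push one box to 8.

51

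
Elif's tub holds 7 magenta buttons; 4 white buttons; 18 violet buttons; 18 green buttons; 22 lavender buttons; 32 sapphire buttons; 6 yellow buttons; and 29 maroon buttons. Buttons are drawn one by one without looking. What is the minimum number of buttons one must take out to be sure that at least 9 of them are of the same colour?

Pigeonhole: the 8 colours are the holes; the buttons drawn are the pigeons.
To avoid 9 of any one colour, the worst case takes at most 8 of each colour, or every button of a colour that has fewer than 8.
That gives 7 + 4 + 8 + 8 + 8 + 8 + 6 + 8 = 57 buttons with no colour reaching 9.
The next button forces some colour to 9, so 57 + 1 = 58.

58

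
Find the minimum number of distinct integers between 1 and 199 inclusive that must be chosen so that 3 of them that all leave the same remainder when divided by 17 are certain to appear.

By the pigeonhole principle, the 17 residue classes mod 17 are the pigeonholes.
With 34 integers one could put 2 in each residue class and have no class reach 3.
The 35th integer pushes some class to 3, so 17·2 + 1 = 35.

35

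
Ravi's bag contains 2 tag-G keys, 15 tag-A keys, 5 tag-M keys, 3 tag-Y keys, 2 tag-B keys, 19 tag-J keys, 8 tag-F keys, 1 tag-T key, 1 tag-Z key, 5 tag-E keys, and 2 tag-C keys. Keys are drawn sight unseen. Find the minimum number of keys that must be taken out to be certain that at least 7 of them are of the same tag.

40

Put each drawn key into a box by tag. The largest draw with every box below 7 takes min(count, 6) from each tag; tags with fewer than 6 contribute all they have.
Σ min(cᵢ, 6) = 2 + 6 + 5 + 3 + 2 + 6 + 6 + 1 + 1 + 5 + 2 = 39.
Draw number 39 + 1 = 40 must push one box to 7.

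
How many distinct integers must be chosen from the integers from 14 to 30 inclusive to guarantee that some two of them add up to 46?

11

Two chosen integers sum to 46 exactly when both halves of some pair {x, 46−x} with 16 ≤ x ≤ 46−x ≤ 30 are chosen — 7 such pairs.
The remaining 3 elements (those with no distinct partner in range) can never complete a 46-sum, so the worst case takes all of them and one from each pair: 3 + 7 = 10.
By the pigeonhole principle, the 11th integer has to be the second member of some pair, so 10 + 1 = 11.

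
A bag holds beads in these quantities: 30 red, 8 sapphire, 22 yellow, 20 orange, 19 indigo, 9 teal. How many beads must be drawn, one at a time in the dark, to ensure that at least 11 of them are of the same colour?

58

An adversary could hand out at most 10 beads per colour (sapphire, teal run out sooner): 10 + 8 + 10 + 10 + 10 + 9 = 57 beads and still no colour has 11.
By pigeonhole, one more bead lands in a colour already at 10, so 58 draws are enough and 57 are not.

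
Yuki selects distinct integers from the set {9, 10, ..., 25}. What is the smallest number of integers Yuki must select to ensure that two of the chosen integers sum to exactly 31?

Two chosen integers sum to 31 exactly when both halves of some pair {x, 31−x} with 9 ≤ x ≤ 31−x ≤ 22 are chosen — 7 such pairs.
The remaining 3 elements (those with no distinct partner in range) can never complete a 31-sum, so the worst case takes all of them and one from each pair: 3 + 7 = 10.
The 11th integer has to be the second member of some pair, so 10 + 1 = 11.

11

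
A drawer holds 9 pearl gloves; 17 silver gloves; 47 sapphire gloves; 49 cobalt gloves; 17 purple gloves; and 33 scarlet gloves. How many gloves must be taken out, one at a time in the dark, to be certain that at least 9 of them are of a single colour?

The 6 colours are the holes; the gloves drawn are the pigeons.
To avoid 9 of any one colour, the worst case takes at most 8 of each colour.
That gives 8 + 8 + 8 + 8 + 8 + 8 = 48 gloves with no colour reaching 9.
The next glove forces some colour to 9, so 48 + 1 = 49.

49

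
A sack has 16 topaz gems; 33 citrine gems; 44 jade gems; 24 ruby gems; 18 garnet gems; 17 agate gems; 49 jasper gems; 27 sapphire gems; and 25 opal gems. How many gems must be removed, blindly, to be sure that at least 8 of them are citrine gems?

In the worst case for collecting citrine gems, every non-citrine gem comes out first.
There are 16 + 44 + 24 + 18 + 17 + 49 + 27 + 25 = 220 non-citrine gems altogether.
After those, each further gem must be citrine, so 220 + 8 = 228 draws guarantee 8 citrine gems.

228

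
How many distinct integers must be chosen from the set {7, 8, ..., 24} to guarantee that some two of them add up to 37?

13

A set avoiding the sum 37 can contain at most one of each pair {x, 37−x}, plus the 6 elements whose complement lies outside the range.
The integers 7, …, 18 (12 of them) are such a set: any two sum to at least 7+8 = 15 and at most 17+18 = 35 < 37.
Pigeonhole: any 13th integer completes one of the 6 pairs, so 13 choices force a sum of 37.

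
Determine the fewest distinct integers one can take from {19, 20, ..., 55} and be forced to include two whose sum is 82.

24

Two chosen integers sum to 82 exactly when both halves of some pair {x, 82−x} with 27 ≤ x ≤ 82−x ≤ 55 are chosen — 14 such pairs.
The remaining 9 elements (those with no distinct partner in range) can never complete a 82-sum, so the worst case takes all of them and one from each pair: 9 + 14 = 23.
By pigeonhole, the 24th integer has to be the second member of some pair, so 23 + 1 = 24.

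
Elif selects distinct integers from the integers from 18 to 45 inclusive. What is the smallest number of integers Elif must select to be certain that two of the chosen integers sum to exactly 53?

Two chosen integers sum to 53 exactly when both halves of some pair {x, 53−x} with 18 ≤ x ≤ 53−x ≤ 35 are chosen — 9 such pairs.
The remaining 10 elements (those with no distinct partner in range) can never complete a 53-sum, so the worst case takes all of them and one from each pair: 10 + 9 = 19.
By the pigeonhole principle, the 20th integer has to be the second member of some pair, so 19 + 1 = 20.

20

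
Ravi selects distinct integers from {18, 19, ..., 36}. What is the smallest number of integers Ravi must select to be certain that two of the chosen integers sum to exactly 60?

14

A set avoiding the sum 60 can contain at most one of each pair {x, 60−x}, plus the 7 elements whose complement lies outside the range or equal to its own complement.
The integers 18, …, 30 (13 of them) are such a set: any two sum to at least 18+19 = 37 and at most 29+30 = 59 < 60.
Any 14th integer completes one of the 6 pairs, so 14 choices force a sum of 60.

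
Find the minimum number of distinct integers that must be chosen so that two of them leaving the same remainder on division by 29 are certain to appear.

30

The 29 residue classes mod 29 are the pigeonholes.
With 29 integers one could put 1 in each residue class and have no class reach 2.
The 30th integer pushes some class to 2, so 29·1 + 1 = 30.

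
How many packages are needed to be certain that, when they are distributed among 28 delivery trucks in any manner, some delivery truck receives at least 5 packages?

113

With 112 packages one could put exactly 4 in each of the 28 delivery trucks, and no delivery truck would reach 5.
One more package must land in a delivery truck that already has 4, giving it 5.
So 28 × 4 + 1 = 113 packages are required.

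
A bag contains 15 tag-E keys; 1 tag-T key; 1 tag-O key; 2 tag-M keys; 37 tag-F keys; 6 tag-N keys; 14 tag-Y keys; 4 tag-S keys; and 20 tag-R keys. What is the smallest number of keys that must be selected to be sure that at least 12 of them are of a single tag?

By the pigeonhole principle, put each drawn key into a box by tag. The largest draw with every box below 12 takes min(count, 11) from each tag; tags with fewer than 11 contribute all they have.
Σ min(cᵢ, 11) = 11 + 1 + 1 + 2 + 11 + 6 + 11 + 4 + 11 = 58.
Draw number 58 + 1 = 59 must push one box to 12.

59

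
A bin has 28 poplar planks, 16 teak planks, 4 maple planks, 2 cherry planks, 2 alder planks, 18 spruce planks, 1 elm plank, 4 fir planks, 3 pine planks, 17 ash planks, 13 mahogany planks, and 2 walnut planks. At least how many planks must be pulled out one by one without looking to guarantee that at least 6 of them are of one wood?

44

By the pigeonhole principle, the 12 woods are the holes; the planks drawn are the pigeons.
To avoid 6 of any one wood, the worst case takes at most 5 of each wood, or every plank of a wood that has fewer than 5.
That gives 5 + 5 + 4 + 2 + 2 + 5 + 1 + 4 + 3 + 5 + 5 + 2 = 43 planks with no wood reaching 6.
The next plank forces some wood to 6, so 43 + 1 = 44.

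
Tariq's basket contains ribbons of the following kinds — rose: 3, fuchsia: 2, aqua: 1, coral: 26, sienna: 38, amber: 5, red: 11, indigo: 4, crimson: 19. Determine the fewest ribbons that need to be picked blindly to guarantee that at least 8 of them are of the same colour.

The 9 colours are the holes; the ribbons drawn are the pigeons.
To avoid 8 of any one colour, the worst case takes at most 7 of each colour, or every ribbon of a colour that has fewer than 7.
That gives 3 + 2 + 1 + 7 + 7 + 5 + 7 + 4 + 7 = 43 ribbons with no colour reaching 8.
The next ribbon forces some colour to 8, so 43 + 1 = 44.

44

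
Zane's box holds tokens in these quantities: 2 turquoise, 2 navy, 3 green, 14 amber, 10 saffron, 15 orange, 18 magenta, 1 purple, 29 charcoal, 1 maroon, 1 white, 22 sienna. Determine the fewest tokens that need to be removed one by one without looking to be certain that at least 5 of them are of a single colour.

35

An adversary could hand out at most 4 tokens per colour (6 colours run out sooner): 2 + 2 + 3 + 4 + 4 + 4 + 4 + 1 + 4 + 1 + 1 + 4 = 34 tokens and still no colour has 5.
One more token lands in a colour already at 4, so 35 draws are enough and 34 are not.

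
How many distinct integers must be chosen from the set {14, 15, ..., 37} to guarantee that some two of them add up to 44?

17

Group the elements by complementary pair {x, 44−x}: {14,30}, {15,29}, {16,28}, …, giving 8 two-element pairs; the single value 22 (it cannot pair with itself since the integers are distinct); and 7 integers whose partner 44−x falls outside [14,37].
Treating each of those 16 groups as a pigeonhole, one can pick one integer per group — 16 integers — with no two summing to 44.
The 17th integer lands in an occupied pair, forcing a sum of 44.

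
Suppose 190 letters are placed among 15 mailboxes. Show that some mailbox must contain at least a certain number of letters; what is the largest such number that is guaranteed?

The 15 mailboxes are the holes and the 190 letters are the pigeons.
If every mailbox held at most 12 letters, the total would be at most 15 × 12 = 180, which is less than 190.
So some mailbox holds at least ⌈190/15⌉ = 13 letters.

13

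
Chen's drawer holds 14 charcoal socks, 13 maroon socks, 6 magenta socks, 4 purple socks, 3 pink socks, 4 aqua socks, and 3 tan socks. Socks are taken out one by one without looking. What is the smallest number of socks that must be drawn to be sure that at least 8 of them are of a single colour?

Pigeonhole: the 7 colours are the holes; the socks drawn are the pigeons.
To avoid 8 of any one colour, the worst case takes at most 7 of each colour, or every sock of a colour that has fewer than 7.
That gives 7 + 7 + 6 + 4 + 3 + 4 + 3 = 34 socks with no colour reaching 8.
The next sock forces some colour to 8, so 34 + 1 = 35.

35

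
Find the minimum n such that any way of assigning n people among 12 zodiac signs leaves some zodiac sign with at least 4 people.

37

With 36 people one could put exactly 3 in each of the 12 zodiac signs, and no zodiac sign would reach 4.
By the pigeonhole principle, one more person must land in a zodiac sign that already has 3, giving it 4.
So 12 × 3 + 1 = 37 people are required.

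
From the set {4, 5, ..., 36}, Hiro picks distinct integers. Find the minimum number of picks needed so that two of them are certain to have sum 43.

19

Group the elements by complementary pair {x, 43−x}: {7,36}, {8,35}, {9,34}, …, giving 15 two-element pairs and 3 integers whose partner 43−x falls outside [4,36].
Treating each of those 18 groups as a pigeonhole, one can pick one integer per group — 18 integers — with no two summing to 43.
The 19th integer lands in an occupied pair, forcing a sum of 43.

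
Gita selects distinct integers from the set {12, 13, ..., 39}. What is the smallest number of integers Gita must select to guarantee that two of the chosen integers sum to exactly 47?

17

Group the elements by complementary pair {x, 47−x}: {12,35}, {13,34}, {14,33}, …, giving 12 two-element pairs and 4 integers whose partner 47−x falls outside [12,39].
By the pigeonhole principle, treating each of those 16 groups as a pigeonhole, one can pick one integer per group — 16 integers — with no two summing to 47.
The 17th integer lands in an occupied pair, forcing a sum of 47.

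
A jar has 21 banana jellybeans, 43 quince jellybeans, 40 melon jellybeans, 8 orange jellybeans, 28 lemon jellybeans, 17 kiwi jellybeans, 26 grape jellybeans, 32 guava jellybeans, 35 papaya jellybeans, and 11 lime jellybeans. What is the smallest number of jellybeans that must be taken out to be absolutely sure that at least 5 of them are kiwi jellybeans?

In the worst case for collecting kiwi jellybeans, every non-kiwi jellybean comes out first.
There are 21 + 43 + 40 + 8 + 28 + 26 + 32 + 35 + 11 = 244 non-kiwi jellybeans altogether.
After those, each further jellybean must be kiwi, so 244 + 5 = 249 draws guarantee 5 kiwi jellybeans.

249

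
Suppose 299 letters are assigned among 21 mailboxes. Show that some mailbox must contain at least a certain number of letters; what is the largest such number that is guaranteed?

15

By the pigeonhole principle, the 21 mailboxes are the holes and the 299 letters are the pigeons.
If every mailbox held at most 14 letters, the total would be at most 21 × 14 = 294, which is less than 299.
So some mailbox holds at least ⌈299/21⌉ = 15 letters.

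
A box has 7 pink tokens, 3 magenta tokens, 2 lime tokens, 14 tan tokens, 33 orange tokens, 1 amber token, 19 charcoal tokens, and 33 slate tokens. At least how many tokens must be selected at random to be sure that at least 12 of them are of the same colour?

58

An adversary could hand out at most 11 tokens per colour (4 colours run out sooner): 7 + 3 + 2 + 11 + 11 + 1 + 11 + 11 = 57 tokens and still no colour has 12.
One more token lands in a colour already at 11, so 58 draws are enough and 57 are not.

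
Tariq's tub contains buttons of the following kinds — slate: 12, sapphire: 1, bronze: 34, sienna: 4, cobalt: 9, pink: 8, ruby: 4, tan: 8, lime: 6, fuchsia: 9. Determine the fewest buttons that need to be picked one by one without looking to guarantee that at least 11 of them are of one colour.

By pigeonhole, the 10 colours are the holes; the buttons drawn are the pigeons.
To avoid 11 of any one colour, the worst case takes at most 10 of each colour, or every button of a colour that has fewer than 10.
That gives 10 + 1 + 10 + 4 + 9 + 8 + 4 + 8 + 6 + 9 = 69 buttons with no colour reaching 11.
The next button forces some colour to 11, so 69 + 1 = 70.

70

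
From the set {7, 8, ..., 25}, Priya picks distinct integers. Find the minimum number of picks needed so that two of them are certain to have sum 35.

Group the elements by complementary pair {x, 35−x}: {10,25}, {11,24}, {12,23}, …, giving 8 two-element pairs and 3 integers whose partner 35−x falls outside [7,25].
Treating each of those 11 groups as a pigeonhole, one can pick one integer per group — 11 integers — with no two summing to 35.
The 12th integer lands in an occupied pair, forcing a sum of 35.

12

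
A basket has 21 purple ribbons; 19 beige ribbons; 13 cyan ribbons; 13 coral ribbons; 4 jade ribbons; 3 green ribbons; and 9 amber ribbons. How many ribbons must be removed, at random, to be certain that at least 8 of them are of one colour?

43

Put each drawn ribbon into a box by colour. The largest draw with every box below 8 takes min(count, 7) from each colour; colours with fewer than 7 contribute all they have.
Σ min(cᵢ, 7) = 7 + 7 + 7 + 7 + 4 + 3 + 7 = 42.
Draw number 42 + 1 = 43 must push one box to 8.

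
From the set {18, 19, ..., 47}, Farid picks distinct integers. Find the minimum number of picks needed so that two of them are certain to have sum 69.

Group the elements by complementary pair {x, 69−x}: {22,47}, {23,46}, {24,45}, …, giving 13 two-element pairs and 4 integers whose partner 69−x falls outside [18,47].
By the pigeonhole principle, treating each of those 17 groups as a pigeonhole, one can pick one integer per group — 17 integers — with no two summing to 69.
The 18th integer lands in an occupied pair, forcing a sum of 69.

18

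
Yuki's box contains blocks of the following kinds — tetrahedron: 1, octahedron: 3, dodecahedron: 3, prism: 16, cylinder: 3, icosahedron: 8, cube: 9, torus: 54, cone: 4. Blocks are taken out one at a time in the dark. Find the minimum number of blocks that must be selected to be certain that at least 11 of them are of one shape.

52

By the pigeonhole principle, the 9 shapes are the holes; the blocks drawn are the pigeons.
To avoid 11 of any one shape, the worst case takes at most 10 of each shape, or every block of a shape that has fewer than 10.
That gives 1 + 3 + 3 + 10 + 3 + 8 + 9 + 10 + 4 = 51 blocks with no shape reaching 11.
The next block forces some shape to 11, so 51 + 1 = 52.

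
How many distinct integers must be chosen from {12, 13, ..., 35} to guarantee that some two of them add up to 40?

A set avoiding the sum 40 can contain at most one of each pair {x, 40−x}, plus the 8 elements whose complement lies outside the range or equal to its own complement.
The integers 20, …, 35 (16 of them) are such a set: any two sum to at least 20+21 = 41 > 40.
By pigeonhole, any 17th integer completes one of the 8 pairs, so 17 choices force a sum of 40.

17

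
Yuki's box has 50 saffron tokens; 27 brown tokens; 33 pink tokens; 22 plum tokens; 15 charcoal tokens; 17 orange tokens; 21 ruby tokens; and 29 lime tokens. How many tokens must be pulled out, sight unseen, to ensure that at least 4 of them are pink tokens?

In the worst case for collecting pink tokens, every non-pink token comes out first.
There are 50 + 27 + 22 + 15 + 17 + 21 + 29 = 181 non-pink tokens altogether.
After those, each further token must be pink, so 181 + 4 = 185 draws guarantee 4 pink tokens.

185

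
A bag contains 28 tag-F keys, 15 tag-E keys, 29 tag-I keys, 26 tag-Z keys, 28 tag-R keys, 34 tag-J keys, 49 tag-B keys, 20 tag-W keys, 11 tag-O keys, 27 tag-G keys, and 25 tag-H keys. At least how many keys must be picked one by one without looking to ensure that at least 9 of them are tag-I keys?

272

In the worst case for collecting tag-I keys, every non-tag-I key comes out first.
There are 28 + 15 + 26 + 28 + 34 + 49 + 20 + 11 + 27 + 25 = 263 non-tag-I keys altogether.
After those, each further key must be tag-I, so 263 + 9 = 272 draws guarantee 9 tag-I keys.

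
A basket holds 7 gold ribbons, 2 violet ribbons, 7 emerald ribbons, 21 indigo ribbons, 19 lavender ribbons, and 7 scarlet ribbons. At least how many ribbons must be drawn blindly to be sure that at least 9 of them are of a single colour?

Pigeonhole: put each drawn ribbon into a box by colour. The largest draw with every box below 9 takes min(count, 8) from each colour; colours with fewer than 8 contribute all they have.
Σ min(cᵢ, 8) = 7 + 2 + 7 + 8 + 8 + 7 = 39.
Draw number 39 + 1 = 40 must push one box to 9.

40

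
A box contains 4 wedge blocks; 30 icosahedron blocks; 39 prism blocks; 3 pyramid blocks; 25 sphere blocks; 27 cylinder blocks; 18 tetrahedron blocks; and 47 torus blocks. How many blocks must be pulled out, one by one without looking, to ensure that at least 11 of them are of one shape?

The 8 shapes are the holes; the blocks drawn are the pigeons.
To avoid 11 of any one shape, the worst case takes at most 10 of each shape, or every block of a shape that has fewer than 10.
That gives 4 + 10 + 10 + 3 + 10 + 10 + 10 + 10 = 67 blocks with no shape reaching 11.
The next block forces some shape to 11, so 67 + 1 = 68.

68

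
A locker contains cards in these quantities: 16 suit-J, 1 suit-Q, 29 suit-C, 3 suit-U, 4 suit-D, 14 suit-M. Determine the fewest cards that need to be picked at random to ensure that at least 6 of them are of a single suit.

An adversary could hand out at most 5 cards per suit (suit-Q, suit-U, suit-D run out sooner): 5 + 1 + 5 + 3 + 4 + 5 = 23 cards and still no suit has 6.
One more card lands in a suit already at 5, so 24 draws are enough and 23 are not.

24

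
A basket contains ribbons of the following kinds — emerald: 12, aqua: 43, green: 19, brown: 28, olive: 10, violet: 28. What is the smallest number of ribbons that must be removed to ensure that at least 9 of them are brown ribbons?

121

In the worst case for collecting brown ribbons, every non-brown ribbon comes out first.
There are 12 + 43 + 19 + 10 + 28 = 112 non-brown ribbons altogether.
After those, each further ribbon must be brown, so 112 + 9 = 121 draws guarantee 9 brown ribbons.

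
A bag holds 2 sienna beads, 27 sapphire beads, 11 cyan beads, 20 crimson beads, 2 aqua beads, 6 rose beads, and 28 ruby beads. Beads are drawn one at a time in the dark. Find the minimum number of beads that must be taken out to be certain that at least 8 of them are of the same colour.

39

An adversary could hand out at most 7 beads per colour (sienna, aqua, rose run out sooner): 2 + 7 + 7 + 7 + 2 + 6 + 7 = 38 beads and still no colour has 8.
By the pigeonhole principle, one more bead lands in a colour already at 7, so 39 draws are enough and 38 are not.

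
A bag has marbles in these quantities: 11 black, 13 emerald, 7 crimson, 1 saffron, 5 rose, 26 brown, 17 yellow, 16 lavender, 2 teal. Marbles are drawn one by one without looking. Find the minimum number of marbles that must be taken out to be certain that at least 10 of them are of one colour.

Put each drawn marble into a box by colour. The largest draw with every box below 10 takes min(count, 9) from each colour; colours with fewer than 9 contribute all they have.
Σ min(cᵢ, 9) = 9 + 9 + 7 + 1 + 5 + 9 + 9 + 9 + 2 = 60.
Draw number 60 + 1 = 61 must push one box to 10.

61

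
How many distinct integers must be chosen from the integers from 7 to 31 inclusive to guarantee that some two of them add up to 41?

15

Group the elements by complementary pair {x, 41−x}: {10,31}, {11,30}, {12,29}, …, giving 11 two-element pairs and 3 integers whose partner 41−x falls outside [7,31].
Pigeonhole: treating each of those 14 groups as a pigeonhole, one can pick one integer per group — 14 integers — with no two summing to 41.
The 15th integer lands in an occupied pair, forcing a sum of 41.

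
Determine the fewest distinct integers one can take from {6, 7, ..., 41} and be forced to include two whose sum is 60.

A set avoiding the sum 60 can contain at most one of each pair {x, 60−x}, plus the 14 elements whose complement lies outside the range or equal to its own complement.
The integers 6, …, 30 (25 of them) are such a set: any two sum to at least 6+7 = 13 and at most 29+30 = 59 < 60.
Any 26th integer completes one of the 11 pairs, so 26 choices force a sum of 60.

26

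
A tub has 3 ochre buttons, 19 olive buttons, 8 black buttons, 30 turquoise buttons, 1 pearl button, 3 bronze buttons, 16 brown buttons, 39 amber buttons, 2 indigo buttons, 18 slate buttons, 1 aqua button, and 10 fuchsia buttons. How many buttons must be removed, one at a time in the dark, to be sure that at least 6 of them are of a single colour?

46

An adversary could hand out at most 5 buttons per colour (5 colours run out sooner): 3 + 5 + 5 + 5 + 1 + 3 + 5 + 5 + 2 + 5 + 1 + 5 = 45 buttons and still no colour has 6.
By the pigeonhole principle, one more button lands in a colour already at 5, so 46 draws are enough and 45 are not.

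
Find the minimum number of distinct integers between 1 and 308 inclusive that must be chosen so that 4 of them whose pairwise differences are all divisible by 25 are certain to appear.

76

Integers whose pairwise differences are multiples of 25 are exactly those sharing a remainder mod 25. By the pigeonhole principle, the 25 residue classes mod 25 are the pigeonholes.
With 75 integers one could put 3 in each residue class and have no class reach 4.
The 76th integer pushes some class to 4, so 25·3 + 1 = 76.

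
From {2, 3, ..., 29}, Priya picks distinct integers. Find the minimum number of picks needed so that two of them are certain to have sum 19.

A set avoiding the sum 19 can contain at most one of each pair {x, 19−x}, plus the 12 elements whose complement lies outside the range.
The integers 10, …, 29 (20 of them) are such a set: any two sum to at least 10+11 = 21 > 19.
Any 21st integer completes one of the 8 pairs, so 21 choices force a sum of 19.

21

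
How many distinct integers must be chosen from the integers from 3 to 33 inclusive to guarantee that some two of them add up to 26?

Group the elements by complementary pair {x, 26−x}: {3,23}, {4,22}, {5,21}, …, giving 10 two-element pairs; the single value 13 (it cannot pair with itself since the integers are distinct); and 10 integers whose partner 26−x falls outside [3,33].
Treating each of those 21 groups as a pigeonhole, one can pick one integer per group — 21 integers — with no two summing to 26.
The 22nd integer lands in an occupied pair, forcing a sum of 26.

22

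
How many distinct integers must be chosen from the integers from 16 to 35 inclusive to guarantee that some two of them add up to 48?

13

Two chosen integers sum to 48 exactly when both halves of some pair {x, 48−x} with 16 ≤ x ≤ 48−x ≤ 32 are chosen — 8 such pairs.
The remaining 4 elements (those with no distinct partner in range) can never complete a 48-sum, so the worst case takes all of them and one from each pair: 4 + 8 = 12.
Pigeonhole: the 13th integer has to be the second member of some pair, so 12 + 1 = 13.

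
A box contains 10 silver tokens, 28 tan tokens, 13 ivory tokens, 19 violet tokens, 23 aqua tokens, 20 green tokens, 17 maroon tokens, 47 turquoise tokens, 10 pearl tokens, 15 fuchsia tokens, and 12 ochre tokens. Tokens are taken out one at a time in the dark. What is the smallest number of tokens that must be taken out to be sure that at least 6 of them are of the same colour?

An adversary could hand out at most 5 tokens per colour: 5 + 5 + 5 + 5 + 5 + 5 + 5 + 5 + 5 + 5 + 5 = 55 tokens and still no colour has 6.
One more token lands in a colour already at 5, so 56 draws are enough and 55 are not.

56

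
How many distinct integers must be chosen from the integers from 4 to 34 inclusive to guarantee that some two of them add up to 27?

Group the elements by complementary pair {x, 27−x}: {4,23}, {5,22}, {6,21}, …, giving 10 two-element pairs and 11 integers whose partner 27−x falls outside [4,34].
Treating each of those 21 groups as a pigeonhole, one can pick one integer per group — 21 integers — with no two summing to 27.
The 22nd integer lands in an occupied pair, forcing a sum of 27.

22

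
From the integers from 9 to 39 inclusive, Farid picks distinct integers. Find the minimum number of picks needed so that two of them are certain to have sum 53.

19

Two chosen integers sum to 53 exactly when both halves of some pair {x, 53−x} with 14 ≤ x ≤ 53−x ≤ 39 are chosen — 13 such pairs.
The remaining 5 elements (those with no distinct partner in range) can never complete a 53-sum, so the worst case takes all of them and one from each pair: 5 + 13 = 18.
By the pigeonhole principle, the 19th integer has to be the second member of some pair, so 18 + 1 = 19.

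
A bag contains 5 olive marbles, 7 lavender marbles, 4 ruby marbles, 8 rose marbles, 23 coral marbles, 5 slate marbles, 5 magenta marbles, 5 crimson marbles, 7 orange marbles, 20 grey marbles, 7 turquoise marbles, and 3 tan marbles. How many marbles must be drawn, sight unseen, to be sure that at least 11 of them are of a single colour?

An adversary could hand out at most 10 marbles per colour (10 colours run out sooner): 5 + 7 + 4 + 8 + 10 + 5 + 5 + 5 + 7 + 10 + 7 + 3 = 76 marbles and still no colour has 11.
By the pigeonhole principle, one more marble lands in a colour already at 10, so 77 draws are enough and 76 are not.

77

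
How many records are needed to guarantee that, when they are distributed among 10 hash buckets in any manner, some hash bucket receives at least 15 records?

With 140 records one could put exactly 14 in each of the 10 hash buckets, and no hash bucket would reach 15.
By the pigeonhole principle, one more record must land in a hash bucket that already has 14, giving it 15.
So 10 × 14 + 1 = 141 records are required.

141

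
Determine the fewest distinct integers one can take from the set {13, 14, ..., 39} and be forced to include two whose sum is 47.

Two chosen integers sum to 47 exactly when both halves of some pair {x, 47−x} with 13 ≤ x ≤ 47−x ≤ 34 are chosen — 11 such pairs.
The remaining 5 elements (those with no distinct partner in range) can never complete a 47-sum, so the worst case takes all of them and one from each pair: 5 + 11 = 16.
The 17th integer has to be the second member of some pair, so 16 + 1 = 17.

17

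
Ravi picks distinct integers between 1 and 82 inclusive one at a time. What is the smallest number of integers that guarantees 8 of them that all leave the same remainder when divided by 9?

64

By pigeonhole, the 9 residue classes mod 9 are the pigeonholes.
With 63 integers one could put 7 in each residue class and have no class reach 8.
The 64th integer pushes some class to 8, so 9·7 + 1 = 64.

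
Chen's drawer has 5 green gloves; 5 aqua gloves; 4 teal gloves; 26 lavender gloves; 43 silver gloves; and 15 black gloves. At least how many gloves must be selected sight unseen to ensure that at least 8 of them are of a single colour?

By pigeonhole, put each drawn glove into a box by colour. The largest draw with every box below 8 takes min(count, 7) from each colour; colours with fewer than 7 contribute all they have.
Σ min(cᵢ, 7) = 5 + 5 + 4 + 7 + 7 + 7 = 35.
Draw number 35 + 1 = 36 must push one box to 8.

36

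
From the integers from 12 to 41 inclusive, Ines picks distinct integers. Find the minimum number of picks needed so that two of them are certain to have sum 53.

16

Two chosen integers sum to 53 exactly when both halves of some pair {x, 53−x} with 12 ≤ x ≤ 53−x ≤ 41 are chosen — 15 such pairs.
Every element belongs to one of those pairs, so the worst case picks one from each: 15 integers.
By the pigeonhole principle, the 16th integer has to be the second member of some pair, so 15 + 1 = 16.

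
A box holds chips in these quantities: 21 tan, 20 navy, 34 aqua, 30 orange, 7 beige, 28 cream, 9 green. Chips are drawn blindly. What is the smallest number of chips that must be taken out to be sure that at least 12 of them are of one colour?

Put each drawn chip into a box by colour. The largest draw with every box below 12 takes min(count, 11) from each colour; colours with fewer than 11 contribute all they have.
Σ min(cᵢ, 11) = 11 + 11 + 11 + 11 + 7 + 11 + 9 = 71.
Draw number 71 + 1 = 72 must push one box to 12.

72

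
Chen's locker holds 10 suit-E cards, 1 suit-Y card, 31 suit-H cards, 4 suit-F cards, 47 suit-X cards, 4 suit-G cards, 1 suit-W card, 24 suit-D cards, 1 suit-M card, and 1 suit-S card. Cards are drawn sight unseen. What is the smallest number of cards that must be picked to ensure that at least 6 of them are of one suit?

33

By the pigeonhole principle, the 10 suits are the holes; the cards drawn are the pigeons.
To avoid 6 of any one suit, the worst case takes at most 5 of each suit, or every card of a suit that has fewer than 5.
That gives 5 + 1 + 5 + 4 + 5 + 4 + 1 + 5 + 1 + 1 = 32 cards with no suit reaching 6.
The next card forces some suit to 6, so 32 + 1 = 33.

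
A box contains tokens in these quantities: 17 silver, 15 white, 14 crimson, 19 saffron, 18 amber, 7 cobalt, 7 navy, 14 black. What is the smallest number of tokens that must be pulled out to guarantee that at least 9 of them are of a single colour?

An adversary could hand out at most 8 tokens per colour (cobalt, navy run out sooner): 8 + 8 + 8 + 8 + 8 + 7 + 7 + 8 = 62 tokens and still no colour has 9.
One more token lands in a colour already at 8, so 63 draws are enough and 62 are not.

63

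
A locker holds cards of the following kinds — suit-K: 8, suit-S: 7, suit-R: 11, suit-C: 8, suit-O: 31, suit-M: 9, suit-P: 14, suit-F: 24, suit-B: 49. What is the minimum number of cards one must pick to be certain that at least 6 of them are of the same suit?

46

The 9 suits are the holes; the cards drawn are the pigeons.
To avoid 6 of any one suit, the worst case takes at most 5 of each suit.
That gives 5 + 5 + 5 + 5 + 5 + 5 + 5 + 5 + 5 = 45 cards with no suit reaching 6.
The next card forces some suit to 6, so 45 + 1 = 46.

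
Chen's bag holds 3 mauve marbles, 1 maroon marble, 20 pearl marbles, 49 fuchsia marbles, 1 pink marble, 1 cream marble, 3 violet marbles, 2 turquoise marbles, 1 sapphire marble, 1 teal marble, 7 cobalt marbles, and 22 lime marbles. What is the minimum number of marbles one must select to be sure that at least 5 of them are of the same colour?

By the pigeonhole principle, put each drawn marble into a box by colour. The largest draw with every box below 5 takes min(count, 4) from each colour; colours with fewer than 4 contribute all they have.
Σ min(cᵢ, 4) = 3 + 1 + 4 + 4 + 1 + 1 + 3 + 2 + 1 + 1 + 4 + 4 = 29.
Draw number 29 + 1 = 30 must push one box to 5.

30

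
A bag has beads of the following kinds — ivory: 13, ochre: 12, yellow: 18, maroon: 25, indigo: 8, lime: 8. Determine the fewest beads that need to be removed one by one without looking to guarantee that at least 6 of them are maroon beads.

In the worst case for collecting maroon beads, every non-maroon bead comes out first.
There are 13 + 12 + 18 + 8 + 8 = 59 non-maroon beads altogether.
After those, each further bead must be maroon, so 59 + 6 = 65 draws guarantee 6 maroon beads.

65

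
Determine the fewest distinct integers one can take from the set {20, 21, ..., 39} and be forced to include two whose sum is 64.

14

Group the elements by complementary pair {x, 64−x}: {25,39}, {26,38}, {27,37}, …, giving 7 two-element pairs, the single value 32 (it cannot pair with itself since the integers are distinct), and 5 integers whose partner 64−x falls outside [20,39].
By the pigeonhole principle, treating each of those 13 groups as a pigeonhole, one can pick one integer per group — 13 integers — with no two summing to 64.
The 14th integer lands in an occupied pair, forcing a sum of 64.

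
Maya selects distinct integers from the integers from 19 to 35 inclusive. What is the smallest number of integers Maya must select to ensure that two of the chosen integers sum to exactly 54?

10

Two chosen integers sum to 54 exactly when both halves of some pair {x, 54−x} with 19 ≤ x ≤ 54−x ≤ 35 are chosen — 8 such pairs.
The remaining 1 element (those with no distinct partner in range) can never complete a 54-sum, so the worst case takes all of them and one from each pair: 1 + 8 = 9.
Pigeonhole: the 10th integer has to be the second member of some pair, so 9 + 1 = 10.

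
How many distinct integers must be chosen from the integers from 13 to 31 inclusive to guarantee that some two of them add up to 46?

12

Group the elements by complementary pair {x, 46−x}: {15,31}, {16,30}, {17,29}, …, giving 8 two-element pairs, the single value 23 (it cannot pair with itself since the integers are distinct), and 2 integers whose partner 46−x falls outside [13,31].
By the pigeonhole principle, treating each of those 11 groups as a pigeonhole, one can pick one integer per group — 11 integers — with no two summing to 46.
The 12th integer lands in an occupied pair, forcing a sum of 46.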